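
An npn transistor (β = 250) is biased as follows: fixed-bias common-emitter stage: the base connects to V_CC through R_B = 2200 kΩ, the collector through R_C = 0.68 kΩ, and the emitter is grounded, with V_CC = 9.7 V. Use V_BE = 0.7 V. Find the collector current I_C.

Base loop: V_CC = I_B·R_B + V_BE, so I_B = (9.7 − 0.7)/2200 kΩ = 0.00409 mA.
In the active region I_C = β·I_B = 250 × 0.00409 = 1.02 mA.
Collector loop: V_CE = V_CC − I_C·R_C = 9.7 − 1.02×0.68 = 9 V.
Since V_CE = 9 V > V_CE(sat) ≈ 0.2 V, the transistor is in the active region as assumed.

I_C ≈ 1 mA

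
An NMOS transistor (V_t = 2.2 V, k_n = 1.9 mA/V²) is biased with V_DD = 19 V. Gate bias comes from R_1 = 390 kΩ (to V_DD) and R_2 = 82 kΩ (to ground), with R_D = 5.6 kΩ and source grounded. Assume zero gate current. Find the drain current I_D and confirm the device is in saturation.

V_G = V_DD·R_2/(R_1+R_2) = 19×82/472 = 3.3 V. With the source grounded, V_GS = V_G = 3.3 V.
Assume saturation: I_D = (k_n/2)(V_GS − V_t)² = (1.9/2)×(3.3 − 2.2)² = 0.95×1.1² = 1.15 mA.
V_DS = V_DD − I_D·R_D = 19 − 1.15×5.6 = 12.6 V.
Saturation requires V_DS ≥ V_GS − V_t = 1.1 V; 12.6 ≥ 1.1 ✓.

I_D ≈ 1.2 mA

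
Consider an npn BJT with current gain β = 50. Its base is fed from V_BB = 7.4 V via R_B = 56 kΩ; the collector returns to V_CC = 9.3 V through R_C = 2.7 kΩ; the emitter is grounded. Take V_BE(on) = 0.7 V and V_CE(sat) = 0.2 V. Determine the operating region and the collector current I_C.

Assume active: I_B = (7.4 − 0.7)/56 = 0.12 mA, giving I_C = β·I_B = 5.98 mA.
But then V_CE = 9.3 − 5.98×2.7 = -6.85 V < V_CE(sat) = 0.2 V — impossible in the active region.
So the transistor is saturated. With V_CE = 0.2 V, I_C = (V_CC − 0.2)/R_C = 9.1/2.7 = 3.37 mA.
Check: β·I_B = 5.98 mA > I_C = 3.37 mA, confirming saturation.

saturation; I_C ≈ 3.4 mA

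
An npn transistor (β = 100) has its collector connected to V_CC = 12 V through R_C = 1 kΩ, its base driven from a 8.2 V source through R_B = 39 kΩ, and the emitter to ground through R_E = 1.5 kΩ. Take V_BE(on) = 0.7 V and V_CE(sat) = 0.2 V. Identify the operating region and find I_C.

active; I_C ≈ 3.9 mA

Assume active. Base-emitter loop: I_B = (V_BB − V_BE)/(R_B + (β+1)R_E) = (8.2 − 0.7)/(39 + 101×1.5) = 0.0394 mA.
I_C = β·I_B = 100×0.0394 = 3.94 mA.
V_CE = V_CC − I_C·R_C − I_E·R_E = 12 − 3.94×1 − 3.98×1.5 = 2.1 V > V_CE(sat), so the active-region assumption holds.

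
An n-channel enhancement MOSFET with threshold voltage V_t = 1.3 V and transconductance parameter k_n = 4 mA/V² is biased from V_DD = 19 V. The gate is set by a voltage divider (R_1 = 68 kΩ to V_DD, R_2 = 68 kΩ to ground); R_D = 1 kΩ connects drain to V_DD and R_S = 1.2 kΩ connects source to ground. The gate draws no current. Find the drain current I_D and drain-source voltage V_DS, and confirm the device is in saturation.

I_D ≈ 5.5 mA, V_DS ≈ 7 V

V_G = V_DD·R_2/(R_1+R_2) = 19×68/136 = 9.5 V.
Assume saturation: I_D = (k_n/2)(V_GS − V_t)² with V_GS = V_G − I_D·R_S = 9.5 − 1.2·I_D.
Substituting gives 2.88·I_D² − 40.4·I_D + 134 = 0, with roots I_D = 5.46 or 8.56 mA.
The root I_D = 8.56 mA gives V_GS = -0.768 V ≤ V_t, so take I_D = 5.46 mA.
Then V_GS = 2.95 V and V_DS = V_DD − I_D(R_D+R_S) = 19 − 5.46×2.2 = 6.99 V.
Saturation requires V_DS ≥ V_GS − V_t = 1.65 V; 6.99 ≥ 1.65 ✓.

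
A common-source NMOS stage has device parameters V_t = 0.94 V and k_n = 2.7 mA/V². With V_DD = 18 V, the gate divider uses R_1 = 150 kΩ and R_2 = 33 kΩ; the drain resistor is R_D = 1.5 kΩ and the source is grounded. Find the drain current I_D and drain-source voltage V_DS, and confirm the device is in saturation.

V_G = V_DD·R_2/(R_1+R_2) = 18×33/183 = 3.25 V. With the source grounded, V_GS = V_G = 3.25 V.
Assume saturation: I_D = (k_n/2)(V_GS − V_t)² = (2.7/2)×(3.25 − 0.94)² = 1.35×2.31² = 7.18 mA.
V_DS = V_DD − I_D·R_D = 18 − 7.18×1.5 = 7.23 V.
Saturation requires V_DS ≥ V_GS − V_t = 2.31 V; 7.23 ≥ 2.31 ✓.

I_D ≈ 7.2 mA, V_DS ≈ 7.2 V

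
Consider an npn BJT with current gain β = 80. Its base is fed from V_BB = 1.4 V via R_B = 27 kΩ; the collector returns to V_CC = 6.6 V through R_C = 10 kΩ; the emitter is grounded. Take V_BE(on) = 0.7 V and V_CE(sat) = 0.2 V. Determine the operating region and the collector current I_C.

Assume active: I_B = (1.4 − 0.7)/27 = 0.0259 mA, giving I_C = β·I_B = 2.07 mA.
But then V_CE = 6.6 − 2.07×10 = -14.1 V < V_CE(sat) = 0.2 V — impossible in the active region.
So the transistor is saturated. With V_CE = 0.2 V, I_C = (V_CC − 0.2)/R_C = 6.4/10 = 0.64 mA.
Check: β·I_B = 2.07 mA > I_C = 0.64 mA, confirming saturation.

saturation; I_C ≈ 0.64 mA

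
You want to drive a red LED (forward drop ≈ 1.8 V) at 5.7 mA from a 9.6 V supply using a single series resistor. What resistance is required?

The resistor drops V_S − V_D = 9.6 − 1.8 = 7.8 V at 5.7 mA.
R = 7.8 V / 5.7 mA = 1.37 kΩ.

R ≈ 1.4 kΩ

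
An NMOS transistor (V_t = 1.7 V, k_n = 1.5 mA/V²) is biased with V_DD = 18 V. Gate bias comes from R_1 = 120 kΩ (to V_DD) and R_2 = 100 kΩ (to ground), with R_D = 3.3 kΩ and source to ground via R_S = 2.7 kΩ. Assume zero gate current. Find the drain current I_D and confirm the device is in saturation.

V_G = V_DD·R_2/(R_1+R_2) = 18×100/220 = 8.18 V.
Assume saturation: I_D = (k_n/2)(V_GS − V_t)² with V_GS = V_G − I_D·R_S = 8.18 − 2.7·I_D.
Substituting gives 5.47·I_D² − 27.3·I_D + 31.5 = 0, with roots I_D = 1.82 or 3.16 mA.
The root I_D = 3.16 mA gives V_GS = -0.353 V ≤ V_t, so take I_D = 1.82 mA.
Then V_GS = 3.26 V and V_DS = V_DD − I_D(R_D+R_S) = 18 − 1.82×6 = 7.06 V.
Saturation requires V_DS ≥ V_GS − V_t = 1.56 V; 7.06 ≥ 1.56 ✓.

I_D ≈ 1.8 mA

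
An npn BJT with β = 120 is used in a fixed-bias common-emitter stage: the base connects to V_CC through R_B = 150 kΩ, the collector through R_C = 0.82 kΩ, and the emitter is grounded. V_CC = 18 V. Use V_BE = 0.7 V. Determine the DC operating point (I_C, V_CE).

Base loop: V_CC = I_B·R_B + V_BE, so I_B = (18 − 0.7)/150 kΩ = 0.115 mA.
In the active region I_C = β·I_B = 120 × 0.115 = 13.8 mA.
Collector loop: V_CE = V_CC − I_C·R_C = 18 − 13.8×0.82 = 6.65 V.
Since V_CE = 6.65 V > V_CE(sat) ≈ 0.2 V, the transistor is in the active region as assumed.

I_C ≈ 14 mA, V_CE ≈ 6.7 V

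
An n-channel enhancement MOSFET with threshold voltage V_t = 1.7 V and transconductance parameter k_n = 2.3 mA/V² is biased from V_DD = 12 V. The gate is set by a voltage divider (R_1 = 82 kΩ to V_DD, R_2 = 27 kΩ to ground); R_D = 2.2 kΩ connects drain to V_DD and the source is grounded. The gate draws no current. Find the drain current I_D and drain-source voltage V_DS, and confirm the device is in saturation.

V_G = V_DD·R_2/(R_1+R_2) = 12×27/109 = 2.97 V. With the source grounded, V_GS = V_G = 2.97 V.
Assume saturation: I_D = (k_n/2)(V_GS − V_t)² = (2.3/2)×(2.97 − 1.7)² = 1.15×1.27² = 1.86 mA.
V_DS = V_DD − I_D·R_D = 12 − 1.86×2.2 = 7.9 V.
Saturation requires V_DS ≥ V_GS − V_t = 1.27 V; 7.9 ≥ 1.27 ✓.

I_D ≈ 1.9 mA, V_DS ≈ 7.9 V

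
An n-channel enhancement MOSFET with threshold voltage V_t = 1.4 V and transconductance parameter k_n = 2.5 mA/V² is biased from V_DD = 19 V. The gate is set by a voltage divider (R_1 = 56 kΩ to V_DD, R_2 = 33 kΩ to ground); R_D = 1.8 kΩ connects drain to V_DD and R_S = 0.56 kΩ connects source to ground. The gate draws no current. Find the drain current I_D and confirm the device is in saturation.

I_D ≈ 6.1 mA

V_G = V_DD·R_2/(R_1+R_2) = 19×33/89 = 7.04 V.
Assume saturation: I_D = (k_n/2)(V_GS − V_t)² with V_GS = V_G − I_D·R_S = 7.04 − 0.56·I_D.
Substituting gives 0.392·I_D² − 8.9·I_D + 39.8 = 0, with roots I_D = 6.13 or 16.6 mA.
The root I_D = 16.6 mA gives V_GS = -2.24 V ≤ V_t, so take I_D = 6.13 mA.
Then V_GS = 3.61 V and V_DS = V_DD − I_D(R_D+R_S) = 19 − 6.13×2.36 = 4.54 V.
Saturation requires V_DS ≥ V_GS − V_t = 2.21 V; 4.54 ≥ 2.21 ✓.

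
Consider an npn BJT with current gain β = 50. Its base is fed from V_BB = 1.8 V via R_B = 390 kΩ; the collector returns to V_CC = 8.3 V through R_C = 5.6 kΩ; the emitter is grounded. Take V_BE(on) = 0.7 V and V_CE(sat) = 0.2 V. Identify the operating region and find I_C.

Assume active. Base-emitter loop: I_B = (V_BB − V_BE)/R_B = (1.8 − 0.7)/390 = 0.00282 mA.
I_C = β·I_B = 50×0.00282 = 0.141 mA.
V_CE = V_CC − I_C·R_C = 8.3 − 0.141×5.6 = 7.51 V > V_CE(sat), so the active-region assumption holds.

active; I_C ≈ 0.14 mA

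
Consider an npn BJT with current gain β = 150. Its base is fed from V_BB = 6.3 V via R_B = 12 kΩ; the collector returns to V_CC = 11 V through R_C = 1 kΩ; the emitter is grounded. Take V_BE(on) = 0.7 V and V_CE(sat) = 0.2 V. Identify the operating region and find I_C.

Assume active: I_B = (6.3 − 0.7)/12 = 0.467 mA, giving I_C = β·I_B = 70 mA.
But then V_CE = 11 − 70×1 = -59 V < V_CE(sat) = 0.2 V — impossible in the active region.
So the transistor is saturated. With V_CE = 0.2 V, I_C = (V_CC − 0.2)/R_C = 10.8/1 = 10.8 mA.
Check: β·I_B = 70 mA > I_C = 10.8 mA, confirming saturation.

saturation; I_C ≈ 11 mA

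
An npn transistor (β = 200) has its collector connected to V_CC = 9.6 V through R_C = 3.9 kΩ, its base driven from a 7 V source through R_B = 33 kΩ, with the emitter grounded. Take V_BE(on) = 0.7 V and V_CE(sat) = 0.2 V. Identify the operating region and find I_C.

saturation; I_C ≈ 2.4 mA

Assume active: I_B = (7 − 0.7)/33 = 0.191 mA, giving I_C = β·I_B = 38.2 mA.
But then V_CE = 9.6 − 38.2×3.9 = -139 V < V_CE(sat) = 0.2 V — impossible in the active region.
So the transistor is saturated. With V_CE = 0.2 V, I_C = (V_CC − 0.2)/R_C = 9.4/3.9 = 2.41 mA.
Check: β·I_B = 38.2 mA > I_C = 2.41 mA, confirming saturation.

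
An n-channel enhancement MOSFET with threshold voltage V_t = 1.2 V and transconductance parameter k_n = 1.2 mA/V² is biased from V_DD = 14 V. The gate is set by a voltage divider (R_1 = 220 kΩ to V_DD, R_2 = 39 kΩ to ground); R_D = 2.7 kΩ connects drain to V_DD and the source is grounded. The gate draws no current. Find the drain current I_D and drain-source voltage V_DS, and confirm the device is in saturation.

I_D ≈ 0.49 mA, V_DS ≈ 13 V

V_G = V_DD·R_2/(R_1+R_2) = 14×39/259 = 2.11 V. With the source grounded, V_GS = V_G = 2.11 V.
Assume saturation: I_D = (k_n/2)(V_GS − V_t)² = (1.2/2)×(2.11 − 1.2)² = 0.6×0.908² = 0.495 mA.
V_DS = V_DD − I_D·R_D = 14 − 0.495×2.7 = 12.7 V.
Saturation requires V_DS ≥ V_GS − V_t = 0.908 V; 12.7 ≥ 0.908 ✓.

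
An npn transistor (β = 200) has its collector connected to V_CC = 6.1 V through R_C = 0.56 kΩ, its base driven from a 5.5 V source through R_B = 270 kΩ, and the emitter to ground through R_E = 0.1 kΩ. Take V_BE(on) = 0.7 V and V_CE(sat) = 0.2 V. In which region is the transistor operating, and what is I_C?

Assume active. Base-emitter loop: I_B = (V_BB − V_BE)/(R_B + (β+1)R_E) = (5.5 − 0.7)/(270 + 201×0.1) = 0.0165 mA.
I_C = β·I_B = 200×0.0165 = 3.31 mA.
V_CE = V_CC − I_C·R_C − I_E·R_E = 6.1 − 3.31×0.56 − 3.33×0.1 = 3.91 V > V_CE(sat), so the active-region assumption holds.

active; I_C ≈ 3.3 mA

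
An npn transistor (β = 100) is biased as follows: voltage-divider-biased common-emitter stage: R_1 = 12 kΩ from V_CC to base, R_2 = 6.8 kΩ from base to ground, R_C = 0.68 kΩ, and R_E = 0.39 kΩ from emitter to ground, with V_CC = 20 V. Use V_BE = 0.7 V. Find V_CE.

Thevenize the base divider: V_Th = V_CC·R_2/(R_1+R_2) = 20×6.8/18.8 = 7.23 V, R_Th = R_1‖R_2 = 4.34 kΩ.
Base-emitter loop: V_Th = I_B·R_Th + V_BE + (β+1)I_B·R_E, so I_B = (7.23 − 0.7) / (4.34 + 101×0.39) = 0.149 mA.
I_C = β·I_B = 100×0.149 = 14.9 mA, and I_E = (β+1)I_B = 15.1 mA.
V_CE = V_CC − I_C·R_C − I_E·R_E = 20 − 14.9×0.68 − 15.1×0.39 = 3.95 V.
V_CE = 3.95 V > 0.2 V confirms active-region operation.

V_CE ≈ 4 V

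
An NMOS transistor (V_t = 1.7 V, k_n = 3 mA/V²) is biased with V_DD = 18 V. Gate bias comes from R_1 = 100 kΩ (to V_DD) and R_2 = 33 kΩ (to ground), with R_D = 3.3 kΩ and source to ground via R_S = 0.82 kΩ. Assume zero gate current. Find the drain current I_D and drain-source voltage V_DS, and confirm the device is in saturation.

V_G = V_DD·R_2/(R_1+R_2) = 18×33/133 = 4.47 V.
Assume saturation: I_D = (k_n/2)(V_GS − V_t)² with V_GS = V_G − I_D·R_S = 4.47 − 0.82·I_D.
Substituting gives 1.01·I_D² − 7.8·I_D + 11.5 = 0, with roots I_D = 1.97 or 5.76 mA.
The root I_D = 5.76 mA gives V_GS = -0.26 V ≤ V_t, so take I_D = 1.97 mA.
Then V_GS = 2.85 V and V_DS = V_DD − I_D(R_D+R_S) = 18 − 1.97×4.12 = 9.87 V.
Saturation requires V_DS ≥ V_GS − V_t = 1.15 V; 9.87 ≥ 1.15 ✓.

I_D ≈ 2 mA, V_DS ≈ 9.9 V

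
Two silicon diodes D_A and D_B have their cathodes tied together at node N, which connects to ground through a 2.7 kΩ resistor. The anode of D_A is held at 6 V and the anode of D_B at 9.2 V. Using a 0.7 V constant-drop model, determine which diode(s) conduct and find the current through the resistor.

Assume both conduct. Then node N would need to be at both 6−0.7 = 5.3 V and 9.2−0.7 = 8.5 V, which is impossible.
Assume only D_B conducts: V_N = 9.2 − 0.7 = 8.5 V, so I_R = 8.5/2.7 = 3.15 mA.
Check D_A: its anode-to-cathode voltage is 6 − 8.5 = -2.5 V < 0.7 V, so it is off. The assumption is consistent.

Only D_B conducts; I_R ≈ 3.1 mA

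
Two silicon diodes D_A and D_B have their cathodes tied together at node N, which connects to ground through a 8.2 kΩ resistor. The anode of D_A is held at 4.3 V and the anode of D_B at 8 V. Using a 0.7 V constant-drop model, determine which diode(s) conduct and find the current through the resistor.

Only D_B conducts; I_R ≈ 0.89 mA

Assume both conduct. Then node N would need to be at both 4.3−0.7 = 3.6 V and 8−0.7 = 7.3 V, which is impossible.
Assume only D_B conducts: V_N = 8 − 0.7 = 7.3 V, so I_R = 7.3/8.2 = 0.89 mA.
Check D_A: its anode-to-cathode voltage is 4.3 − 7.3 = -3 V < 0.7 V, so it is off. The assumption is consistent.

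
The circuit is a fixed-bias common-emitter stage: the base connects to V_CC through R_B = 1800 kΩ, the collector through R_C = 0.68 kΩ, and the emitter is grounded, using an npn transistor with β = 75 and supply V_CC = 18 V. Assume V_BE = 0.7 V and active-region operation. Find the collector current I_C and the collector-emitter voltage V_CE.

I_C ≈ 0.72 mA, V_CE ≈ 18 V

Base loop: V_CC = I_B·R_B + V_BE, so I_B = (18 − 0.7)/1800 kΩ = 0.00961 mA.
In the active region I_C = β·I_B = 75 × 0.00961 = 0.721 mA.
Collector loop: V_CE = V_CC − I_C·R_C = 18 − 0.721×0.68 = 17.5 V.
Since V_CE = 17.5 V > V_CE(sat) ≈ 0.2 V, the transistor is in the active region as assumed.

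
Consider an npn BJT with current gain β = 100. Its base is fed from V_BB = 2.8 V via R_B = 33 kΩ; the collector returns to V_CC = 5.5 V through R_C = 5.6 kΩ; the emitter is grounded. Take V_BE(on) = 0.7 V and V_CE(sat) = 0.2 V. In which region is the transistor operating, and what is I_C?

saturation; I_C ≈ 0.95 mA

Assume active: I_B = (2.8 − 0.7)/33 = 0.0636 mA, giving I_C = β·I_B = 6.36 mA.
But then V_CE = 5.5 − 6.36×5.6 = -30.1 V < V_CE(sat) = 0.2 V — impossible in the active region.
So the transistor is saturated. With V_CE = 0.2 V, I_C = (V_CC − 0.2)/R_C = 5.3/5.6 = 0.946 mA.
Check: β·I_B = 6.36 mA > I_C = 0.946 mA, confirming saturation.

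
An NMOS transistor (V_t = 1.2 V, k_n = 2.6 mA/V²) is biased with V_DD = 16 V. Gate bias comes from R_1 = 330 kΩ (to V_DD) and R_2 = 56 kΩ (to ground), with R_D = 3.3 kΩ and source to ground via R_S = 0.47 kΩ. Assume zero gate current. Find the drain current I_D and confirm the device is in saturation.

I_D ≈ 0.76 mA

V_G = V_DD·R_2/(R_1+R_2) = 16×56/386 = 2.32 V.
Assume saturation: I_D = (k_n/2)(V_GS − V_t)² with V_GS = V_G − I_D·R_S = 2.32 − 0.47·I_D.
Substituting gives 0.287·I_D² − 2.37·I_D + 1.63 = 0, with roots I_D = 0.759 or 7.49 mA.
The root I_D = 7.49 mA gives V_GS = -1.2 V ≤ V_t, so take I_D = 0.759 mA.
Then V_GS = 1.96 V and V_DS = V_DD − I_D(R_D+R_S) = 16 − 0.759×3.77 = 13.1 V.
Saturation requires V_DS ≥ V_GS − V_t = 0.764 V; 13.1 ≥ 0.764 ✓.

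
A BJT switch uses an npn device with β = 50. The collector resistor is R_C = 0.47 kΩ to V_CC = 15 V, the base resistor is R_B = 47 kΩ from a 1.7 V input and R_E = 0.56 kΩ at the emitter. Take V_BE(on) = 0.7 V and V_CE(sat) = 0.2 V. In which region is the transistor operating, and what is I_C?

active; I_C ≈ 0.66 mA

Assume active. Base-emitter loop: I_B = (V_BB − V_BE)/(R_B + (β+1)R_E) = (1.7 − 0.7)/(47 + 51×0.56) = 0.0132 mA.
I_C = β·I_B = 50×0.0132 = 0.662 mA.
V_CE = V_CC − I_C·R_C − I_E·R_E = 15 − 0.662×0.47 − 0.675×0.56 = 14.3 V > V_CE(sat), so the active-region assumption holds.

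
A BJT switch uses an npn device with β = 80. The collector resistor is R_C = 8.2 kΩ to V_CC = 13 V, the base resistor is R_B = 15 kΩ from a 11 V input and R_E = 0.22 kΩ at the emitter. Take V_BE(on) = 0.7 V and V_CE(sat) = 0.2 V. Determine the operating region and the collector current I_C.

Assume active: I_B = (11 − 0.7)/(15 + 81×0.22) = 0.314 mA, I_C = β·I_B = 25.1 mA.
Then V_CE = 13 − 25.1×8.2 − 25.4×0.22 = -198 V < 0.2 V — the active assumption fails.
Re-solve with V_CE = 0.2 V. KCL at the emitter: V_E/R_E = (V_BB−0.7−V_E)/R_B + (V_CC−0.2−V_E)/R_C, giving V_E = 0.475 V.
I_C = (V_CC − 0.2 − V_E)/R_C = (12.8 − 0.475)/8.2 = 1.5 mA.
Check: I_B = (10.3 − 0.475)/15 = 0.655 mA, and β·I_B = 52.4 mA > I_C, confirming saturation.

saturation; I_C ≈ 1.5 mA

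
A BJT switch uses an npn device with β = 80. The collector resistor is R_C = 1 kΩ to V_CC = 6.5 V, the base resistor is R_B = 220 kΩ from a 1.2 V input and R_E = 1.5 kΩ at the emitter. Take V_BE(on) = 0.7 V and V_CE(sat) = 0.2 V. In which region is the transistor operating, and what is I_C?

Assume active. Base-emitter loop: I_B = (V_BB − V_BE)/(R_B + (β+1)R_E) = (1.2 − 0.7)/(220 + 81×1.5) = 0.00146 mA.
I_C = β·I_B = 80×0.00146 = 0.117 mA.
V_CE = V_CC − I_C·R_C − I_E·R_E = 6.5 − 0.117×1 − 0.119×1.5 = 6.2 V > V_CE(sat), so the active-region assumption holds.

active; I_C ≈ 0.12 mA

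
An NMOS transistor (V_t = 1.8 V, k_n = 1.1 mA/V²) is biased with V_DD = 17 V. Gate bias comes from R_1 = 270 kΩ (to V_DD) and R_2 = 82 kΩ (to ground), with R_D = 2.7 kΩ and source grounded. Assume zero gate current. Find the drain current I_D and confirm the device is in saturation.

I_D ≈ 2.6 mA

V_G = V_DD·R_2/(R_1+R_2) = 17×82/352 = 3.96 V. With the source grounded, V_GS = V_G = 3.96 V.
Assume saturation: I_D = (k_n/2)(V_GS − V_t)² = (1.1/2)×(3.96 − 1.8)² = 0.55×2.16² = 2.57 mA.
V_DS = V_DD − I_D·R_D = 17 − 2.57×2.7 = 10.1 V.
Saturation requires V_DS ≥ V_GS − V_t = 2.16 V; 10.1 ≥ 2.16 ✓.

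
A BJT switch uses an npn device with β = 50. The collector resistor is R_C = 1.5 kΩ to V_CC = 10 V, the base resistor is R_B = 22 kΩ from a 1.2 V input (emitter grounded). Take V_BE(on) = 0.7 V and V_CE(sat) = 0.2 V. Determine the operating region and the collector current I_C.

active; I_C ≈ 1.1 mA

Assume active. Base-emitter loop: I_B = (V_BB − V_BE)/R_B = (1.2 − 0.7)/22 = 0.0227 mA.
I_C = β·I_B = 50×0.0227 = 1.14 mA.
V_CE = V_CC − I_C·R_C = 10 − 1.14×1.5 = 8.3 V > V_CE(sat), so the active-region assumption holds.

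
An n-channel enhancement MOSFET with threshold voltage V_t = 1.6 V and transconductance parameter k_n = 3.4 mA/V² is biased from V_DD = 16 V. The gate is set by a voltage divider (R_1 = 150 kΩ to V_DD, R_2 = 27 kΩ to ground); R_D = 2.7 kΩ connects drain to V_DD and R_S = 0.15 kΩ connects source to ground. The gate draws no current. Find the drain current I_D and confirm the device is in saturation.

I_D ≈ 0.86 mA

V_G = V_DD·R_2/(R_1+R_2) = 16×27/177 = 2.44 V.
Assume saturation: I_D = (k_n/2)(V_GS − V_t)² with V_GS = V_G − I_D·R_S = 2.44 − 0.15·I_D.
Substituting gives 0.0382·I_D² − 1.43·I_D + 1.2 = 0, with roots I_D = 0.861 or 36.5 mA.
The root I_D = 36.5 mA gives V_GS = -3.03 V ≤ V_t, so take I_D = 0.861 mA.
Then V_GS = 2.31 V and V_DS = V_DD − I_D(R_D+R_S) = 16 − 0.861×2.85 = 13.5 V.
Saturation requires V_DS ≥ V_GS − V_t = 0.712 V; 13.5 ≥ 0.712 ✓.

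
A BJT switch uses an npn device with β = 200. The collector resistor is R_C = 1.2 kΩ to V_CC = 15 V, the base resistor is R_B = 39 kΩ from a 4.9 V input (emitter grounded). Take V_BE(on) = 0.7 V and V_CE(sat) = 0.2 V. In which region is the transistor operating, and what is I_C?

saturation; I_C ≈ 12 mA

Assume active: I_B = (4.9 − 0.7)/39 = 0.108 mA, giving I_C = β·I_B = 21.5 mA.
But then V_CE = 15 − 21.5×1.2 = -10.8 V < V_CE(sat) = 0.2 V — impossible in the active region.
So the transistor is saturated. With V_CE = 0.2 V, I_C = (V_CC − 0.2)/R_C = 14.8/1.2 = 12.3 mA.
Check: β·I_B = 21.5 mA > I_C = 12.3 mA, confirming saturation.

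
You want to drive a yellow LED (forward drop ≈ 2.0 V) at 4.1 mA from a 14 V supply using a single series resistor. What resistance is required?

R ≈ 2.9 kΩ

The resistor drops V_S − V_D = 14 − 2.0 = 12 V at 4.1 mA.
R = 12 V / 4.1 mA = 2.93 kΩ.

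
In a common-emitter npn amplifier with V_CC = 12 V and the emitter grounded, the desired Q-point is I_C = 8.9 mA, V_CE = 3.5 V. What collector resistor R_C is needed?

R_C ≈ 0.96 kΩ

Collector loop: V_CC = I_C·R_C + V_CE.
R_C = (V_CC − V_CE)/I_C = (12 − 3.5)/8.9 = 0.955 kΩ.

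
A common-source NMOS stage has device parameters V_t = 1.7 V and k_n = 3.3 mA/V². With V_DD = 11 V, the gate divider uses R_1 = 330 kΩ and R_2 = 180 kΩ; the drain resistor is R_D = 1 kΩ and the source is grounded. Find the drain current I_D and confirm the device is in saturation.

I_D ≈ 7.9 mA

V_G = V_DD·R_2/(R_1+R_2) = 11×180/510 = 3.88 V. With the source grounded, V_GS = V_G = 3.88 V.
Assume saturation: I_D = (k_n/2)(V_GS − V_t)² = (3.3/2)×(3.88 − 1.7)² = 1.65×2.18² = 7.86 mA.
V_DS = V_DD − I_D·R_D = 11 − 7.86×1 = 3.14 V.
Saturation requires V_DS ≥ V_GS − V_t = 2.18 V; 3.14 ≥ 2.18 ✓.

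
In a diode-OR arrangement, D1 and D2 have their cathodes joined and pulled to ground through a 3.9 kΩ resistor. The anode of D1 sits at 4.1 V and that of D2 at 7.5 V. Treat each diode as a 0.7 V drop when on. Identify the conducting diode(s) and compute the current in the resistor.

Only D2 conducts; I_R ≈ 1.7 mA

Assume both conduct. Then node N would need to be at both 4.1−0.7 = 3.4 V and 7.5−0.7 = 6.8 V, which is impossible.
Assume only D2 conducts: V_N = 7.5 − 0.7 = 6.8 V, so I_R = 6.8/3.9 = 1.74 mA.
Check D1: its anode-to-cathode voltage is 4.1 − 6.8 = -2.7 V < 0.7 V, so it is off. The assumption is consistent.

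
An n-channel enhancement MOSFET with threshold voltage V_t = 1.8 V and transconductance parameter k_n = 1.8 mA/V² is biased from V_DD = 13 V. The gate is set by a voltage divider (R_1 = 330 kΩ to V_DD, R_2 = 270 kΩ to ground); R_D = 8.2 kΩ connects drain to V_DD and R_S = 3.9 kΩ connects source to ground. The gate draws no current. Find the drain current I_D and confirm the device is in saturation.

V_G = V_DD·R_2/(R_1+R_2) = 13×270/600 = 5.85 V.
Assume saturation: I_D = (k_n/2)(V_GS − V_t)² with V_GS = V_G − I_D·R_S = 5.85 − 3.9·I_D.
Substituting gives 13.7·I_D² − 29.4·I_D + 14.8 = 0, with roots I_D = 0.797 or 1.35 mA.
The root I_D = 1.35 mA gives V_GS = 0.574 V ≤ V_t, so take I_D = 0.797 mA.
Then V_GS = 2.74 V and V_DS = V_DD − I_D(R_D+R_S) = 13 − 0.797×12.1 = 3.35 V.
Saturation requires V_DS ≥ V_GS − V_t = 0.941 V; 3.35 ≥ 0.941 ✓.

I_D ≈ 0.8 mA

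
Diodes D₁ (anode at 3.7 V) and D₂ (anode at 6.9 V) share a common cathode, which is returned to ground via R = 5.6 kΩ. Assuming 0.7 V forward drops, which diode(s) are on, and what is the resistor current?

Assume both conduct. Then node N would need to be at both 3.7−0.7 = 3 V and 6.9−0.7 = 6.2 V, which is impossible.
Assume only D₂ conducts: V_N = 6.9 − 0.7 = 6.2 V, so I_R = 6.2/5.6 = 1.11 mA.
Check D₁: its anode-to-cathode voltage is 3.7 − 6.2 = -2.5 V < 0.7 V, so it is off. The assumption is consistent.

Only D₂ conducts; I_R ≈ 1.1 mA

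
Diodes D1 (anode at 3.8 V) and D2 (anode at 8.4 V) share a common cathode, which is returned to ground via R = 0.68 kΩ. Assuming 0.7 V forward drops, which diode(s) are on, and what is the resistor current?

Assume both conduct. Then node N would need to be at both 3.8−0.7 = 3.1 V and 8.4−0.7 = 7.7 V, which is impossible.
Assume only D2 conducts: V_N = 8.4 − 0.7 = 7.7 V, so I_R = 7.7/0.68 = 11.3 mA.
Check D1: its anode-to-cathode voltage is 3.8 − 7.7 = -3.9 V < 0.7 V, so it is off. The assumption is consistent.

Only D2 conducts; I_R ≈ 11 mA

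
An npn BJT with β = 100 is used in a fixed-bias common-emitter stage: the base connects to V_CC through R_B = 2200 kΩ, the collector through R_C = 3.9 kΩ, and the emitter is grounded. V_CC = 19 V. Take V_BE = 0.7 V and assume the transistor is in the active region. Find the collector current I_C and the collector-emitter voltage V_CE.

Base loop: V_CC = I_B·R_B + V_BE, so I_B = (19 − 0.7)/2200 kΩ = 0.00832 mA.
In the active region I_C = β·I_B = 100 × 0.00832 = 0.832 mA.
Collector loop: V_CE = V_CC − I_C·R_C = 19 − 0.832×3.9 = 15.8 V.
Since V_CE = 15.8 V > V_CE(sat) ≈ 0.2 V, the transistor is in the active region as assumed.

I_C ≈ 0.83 mA, V_CE ≈ 16 V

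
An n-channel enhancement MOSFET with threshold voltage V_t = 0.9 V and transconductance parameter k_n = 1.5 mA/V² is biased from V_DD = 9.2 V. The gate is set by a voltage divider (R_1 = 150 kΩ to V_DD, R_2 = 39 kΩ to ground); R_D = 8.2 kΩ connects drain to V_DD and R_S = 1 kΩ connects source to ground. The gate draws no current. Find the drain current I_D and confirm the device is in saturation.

I_D ≈ 0.33 mA

V_G = V_DD·R_2/(R_1+R_2) = 9.2×39/189 = 1.9 V.
Assume saturation: I_D = (k_n/2)(V_GS − V_t)² with V_GS = V_G − I_D·R_S = 1.9 − 1·I_D.
Substituting gives 0.75·I_D² − 2.5·I_D + 0.748 = 0, with roots I_D = 0.333 or 3 mA.
The root I_D = 3 mA gives V_GS = -1.1 V ≤ V_t, so take I_D = 0.333 mA.
Then V_GS = 1.57 V and V_DS = V_DD − I_D(R_D+R_S) = 9.2 − 0.333×9.2 = 6.14 V.
Saturation requires V_DS ≥ V_GS − V_t = 0.666 V; 6.14 ≥ 0.666 ✓.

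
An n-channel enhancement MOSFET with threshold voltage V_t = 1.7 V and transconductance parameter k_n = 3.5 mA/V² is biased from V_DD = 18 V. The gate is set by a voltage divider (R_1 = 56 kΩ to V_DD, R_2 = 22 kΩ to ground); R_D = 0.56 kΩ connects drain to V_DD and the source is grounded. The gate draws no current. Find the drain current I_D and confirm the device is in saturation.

V_G = V_DD·R_2/(R_1+R_2) = 18×22/78 = 5.08 V. With the source grounded, V_GS = V_G = 5.08 V.
Assume saturation: I_D = (k_n/2)(V_GS − V_t)² = (3.5/2)×(5.08 − 1.7)² = 1.75×3.38² = 20 mA.
V_DS = V_DD − I_D·R_D = 18 − 20×0.56 = 6.82 V.
Saturation requires V_DS ≥ V_GS − V_t = 3.38 V; 6.82 ≥ 3.38 ✓.

I_D ≈ 20 mA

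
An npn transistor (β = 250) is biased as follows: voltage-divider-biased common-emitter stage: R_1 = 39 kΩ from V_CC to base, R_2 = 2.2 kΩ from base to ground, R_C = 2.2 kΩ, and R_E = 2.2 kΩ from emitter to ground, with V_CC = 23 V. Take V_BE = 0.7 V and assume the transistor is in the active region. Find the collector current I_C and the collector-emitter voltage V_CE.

Thevenize the base divider: V_Th = V_CC·R_2/(R_1+R_2) = 23×2.2/41.2 = 1.23 V, R_Th = R_1‖R_2 = 2.08 kΩ.
Base-emitter loop: V_Th = I_B·R_Th + V_BE + (β+1)I_B·R_E, so I_B = (1.23 − 0.7) / (2.08 + 251×2.2) = 0.000953 mA.
I_C = β·I_B = 250×0.000953 = 0.238 mA, and I_E = (β+1)I_B = 0.239 mA.
V_CE = V_CC − I_C·R_C − I_E·R_E = 23 − 0.238×2.2 − 0.239×2.2 = 21.9 V.
V_CE = 21.9 V > 0.2 V confirms active-region operation.

I_C ≈ 0.24 mA, V_CE ≈ 22 V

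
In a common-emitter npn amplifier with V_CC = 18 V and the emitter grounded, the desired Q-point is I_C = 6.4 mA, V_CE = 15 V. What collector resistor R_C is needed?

Collector loop: V_CC = I_C·R_C + V_CE.
R_C = (V_CC − V_CE)/I_C = (18 − 15)/6.4 = 0.469 kΩ.

R_C ≈ 0.47 kΩ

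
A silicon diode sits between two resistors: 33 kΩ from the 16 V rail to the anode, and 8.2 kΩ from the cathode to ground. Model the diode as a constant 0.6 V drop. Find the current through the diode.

I ≈ 0.37 mA

The two resistors are in series with the diode, so KVL gives 16 = I·33 + 0.6 + I·8.2.
I = (16 − 0.6) / (33 + 8.2) kΩ = 15.4 / 41.2 = 0.374 mA.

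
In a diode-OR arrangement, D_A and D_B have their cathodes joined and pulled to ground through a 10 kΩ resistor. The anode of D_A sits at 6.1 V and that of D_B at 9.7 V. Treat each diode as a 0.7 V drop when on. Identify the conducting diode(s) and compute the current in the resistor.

Assume both conduct. Then node N would need to be at both 6.1−0.7 = 5.4 V and 9.7−0.7 = 9 V, which is impossible.
Assume only D_B conducts: V_N = 9.7 − 0.7 = 9 V, so I_R = 9/10 = 0.9 mA.
Check D_A: its anode-to-cathode voltage is 6.1 − 9 = -2.9 V < 0.7 V, so it is off. The assumption is consistent.

Only D_B conducts; I_R ≈ 0.9 mA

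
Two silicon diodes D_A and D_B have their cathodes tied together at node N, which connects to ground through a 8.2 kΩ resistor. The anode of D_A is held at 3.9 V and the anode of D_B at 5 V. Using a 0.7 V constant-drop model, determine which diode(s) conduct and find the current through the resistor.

Assume both conduct. Then node N would need to be at both 3.9−0.7 = 3.2 V and 5−0.7 = 4.3 V, which is impossible.
Assume only D_B conducts: V_N = 5 − 0.7 = 4.3 V, so I_R = 4.3/8.2 = 0.524 mA.
Check D_A: its anode-to-cathode voltage is 3.9 − 4.3 = -0.4 V < 0.7 V, so it is off. The assumption is consistent.

Only D_B conducts; I_R ≈ 0.52 mA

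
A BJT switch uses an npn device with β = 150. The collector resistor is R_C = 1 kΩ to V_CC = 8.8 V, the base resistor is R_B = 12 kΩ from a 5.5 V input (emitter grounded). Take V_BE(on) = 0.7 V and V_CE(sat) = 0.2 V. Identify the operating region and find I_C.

Assume active: I_B = (5.5 − 0.7)/12 = 0.4 mA, giving I_C = β·I_B = 60 mA.
But then V_CE = 8.8 − 60×1 = -51.2 V < V_CE(sat) = 0.2 V — impossible in the active region.
So the transistor is saturated. With V_CE = 0.2 V, I_C = (V_CC − 0.2)/R_C = 8.6/1 = 8.6 mA.
Check: β·I_B = 60 mA > I_C = 8.6 mA, confirming saturation.

saturation; I_C ≈ 8.6 mA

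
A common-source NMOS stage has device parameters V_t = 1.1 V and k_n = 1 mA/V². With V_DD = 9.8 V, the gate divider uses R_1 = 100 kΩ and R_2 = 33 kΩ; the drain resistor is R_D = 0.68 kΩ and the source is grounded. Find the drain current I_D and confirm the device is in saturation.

I_D ≈ 0.89 mA

V_G = V_DD·R_2/(R_1+R_2) = 9.8×33/133 = 2.43 V. With the source grounded, V_GS = V_G = 2.43 V.
Assume saturation: I_D = (k_n/2)(V_GS − V_t)² = (1/2)×(2.43 − 1.1)² = 0.5×1.33² = 0.887 mA.
V_DS = V_DD − I_D·R_D = 9.8 − 0.887×0.68 = 9.2 V.
Saturation requires V_DS ≥ V_GS − V_t = 1.33 V; 9.2 ≥ 1.33 ✓.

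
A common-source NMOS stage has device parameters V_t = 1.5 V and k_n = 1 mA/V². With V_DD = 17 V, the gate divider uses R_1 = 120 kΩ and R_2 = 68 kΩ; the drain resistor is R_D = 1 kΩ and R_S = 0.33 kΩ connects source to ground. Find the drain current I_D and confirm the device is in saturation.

V_G = V_DD·R_2/(R_1+R_2) = 17×68/188 = 6.15 V.
Assume saturation: I_D = (k_n/2)(V_GS − V_t)² with V_GS = V_G − I_D·R_S = 6.15 − 0.33·I_D.
Substituting gives 0.0545·I_D² − 2.53·I_D + 10.8 = 0, with roots I_D = 4.75 or 41.8 mA.
The root I_D = 41.8 mA gives V_GS = -7.64 V ≤ V_t, so take I_D = 4.75 mA.
Then V_GS = 4.58 V and V_DS = V_DD − I_D(R_D+R_S) = 17 − 4.75×1.33 = 10.7 V.
Saturation requires V_DS ≥ V_GS − V_t = 3.08 V; 10.7 ≥ 3.08 ✓.

I_D ≈ 4.7 mA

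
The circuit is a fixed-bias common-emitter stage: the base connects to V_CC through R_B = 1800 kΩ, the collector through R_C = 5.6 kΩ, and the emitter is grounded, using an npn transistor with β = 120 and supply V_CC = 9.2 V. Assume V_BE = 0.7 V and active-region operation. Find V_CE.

V_CE ≈ 6 V

Base loop: V_CC = I_B·R_B + V_BE, so I_B = (9.2 − 0.7)/1800 kΩ = 0.00472 mA.
In the active region I_C = β·I_B = 120 × 0.00472 = 0.567 mA.
Collector loop: V_CE = V_CC − I_C·R_C = 9.2 − 0.567×5.6 = 6.03 V.
Since V_CE = 6.03 V > V_CE(sat) ≈ 0.2 V, the transistor is in the active region as assumed.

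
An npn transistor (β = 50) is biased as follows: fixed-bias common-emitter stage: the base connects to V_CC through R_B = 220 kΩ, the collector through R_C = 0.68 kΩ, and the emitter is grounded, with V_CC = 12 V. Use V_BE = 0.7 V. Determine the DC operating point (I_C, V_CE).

Base loop: V_CC = I_B·R_B + V_BE, so I_B = (12 − 0.7)/220 kΩ = 0.0514 mA.
In the active region I_C = β·I_B = 50 × 0.0514 = 2.57 mA.
Collector loop: V_CE = V_CC − I_C·R_C = 12 − 2.57×0.68 = 10.3 V.
Since V_CE = 10.3 V > V_CE(sat) ≈ 0.2 V, the transistor is in the active region as assumed.

I_C ≈ 2.6 mA, V_CE ≈ 10 V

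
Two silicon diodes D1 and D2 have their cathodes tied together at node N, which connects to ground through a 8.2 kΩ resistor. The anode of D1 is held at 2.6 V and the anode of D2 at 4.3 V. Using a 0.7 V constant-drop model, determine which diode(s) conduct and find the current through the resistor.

Assume both conduct. Then node N would need to be at both 2.6−0.7 = 1.9 V and 4.3−0.7 = 3.6 V, which is impossible.
Assume only D2 conducts: V_N = 4.3 − 0.7 = 3.6 V, so I_R = 3.6/8.2 = 0.439 mA.
Check D1: its anode-to-cathode voltage is 2.6 − 3.6 = -1 V < 0.7 V, so it is off. The assumption is consistent.

Only D2 conducts; I_R ≈ 0.44 mA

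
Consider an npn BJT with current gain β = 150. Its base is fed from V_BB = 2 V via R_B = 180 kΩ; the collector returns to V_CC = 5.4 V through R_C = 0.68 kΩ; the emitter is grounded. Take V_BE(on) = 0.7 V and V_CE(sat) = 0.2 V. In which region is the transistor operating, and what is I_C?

active; I_C ≈ 1.1 mA

Assume active. Base-emitter loop: I_B = (V_BB − V_BE)/R_B = (2 − 0.7)/180 = 0.00722 mA.
I_C = β·I_B = 150×0.00722 = 1.08 mA.
V_CE = V_CC − I_C·R_C = 5.4 − 1.08×0.68 = 4.66 V > V_CE(sat), so the active-region assumption holds.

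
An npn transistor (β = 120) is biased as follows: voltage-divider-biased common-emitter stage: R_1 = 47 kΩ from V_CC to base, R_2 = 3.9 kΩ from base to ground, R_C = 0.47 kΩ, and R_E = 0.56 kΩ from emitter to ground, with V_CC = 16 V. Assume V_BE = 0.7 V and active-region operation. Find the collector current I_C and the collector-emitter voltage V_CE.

I_C ≈ 0.88 mA, V_CE ≈ 15 V

Thevenize the base divider: V_Th = V_CC·R_2/(R_1+R_2) = 16×3.9/50.9 = 1.23 V, R_Th = R_1‖R_2 = 3.6 kΩ.
Base-emitter loop: V_Th = I_B·R_Th + V_BE + (β+1)I_B·R_E, so I_B = (1.23 − 0.7) / (3.6 + 121×0.56) = 0.00737 mA.
I_C = β·I_B = 120×0.00737 = 0.884 mA, and I_E = (β+1)I_B = 0.892 mA.
V_CE = V_CC − I_C·R_C − I_E·R_E = 16 − 0.884×0.47 − 0.892×0.56 = 15.1 V.
V_CE = 15.1 V > 0.2 V confirms active-region operation.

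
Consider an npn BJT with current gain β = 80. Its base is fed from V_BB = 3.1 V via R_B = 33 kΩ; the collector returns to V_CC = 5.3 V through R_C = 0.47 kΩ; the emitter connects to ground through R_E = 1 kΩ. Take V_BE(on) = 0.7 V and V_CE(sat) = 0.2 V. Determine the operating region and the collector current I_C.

active; I_C ≈ 1.7 mA

Assume active. Base-emitter loop: I_B = (V_BB − V_BE)/(R_B + (β+1)R_E) = (3.1 − 0.7)/(33 + 81×1) = 0.0211 mA.
I_C = β·I_B = 80×0.0211 = 1.68 mA.
V_CE = V_CC − I_C·R_C − I_E·R_E = 5.3 − 1.68×0.47 − 1.71×1 = 2.8 V > V_CE(sat), so the active-region assumption holds.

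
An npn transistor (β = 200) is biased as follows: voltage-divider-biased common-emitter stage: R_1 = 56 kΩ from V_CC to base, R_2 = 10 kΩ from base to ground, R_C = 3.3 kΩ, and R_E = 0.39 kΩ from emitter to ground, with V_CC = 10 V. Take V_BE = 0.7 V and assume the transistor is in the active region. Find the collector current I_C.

Thevenize the base divider: V_Th = V_CC·R_2/(R_1+R_2) = 10×10/66 = 1.52 V, R_Th = R_1‖R_2 = 8.48 kΩ.
Base-emitter loop: V_Th = I_B·R_Th + V_BE + (β+1)I_B·R_E, so I_B = (1.52 − 0.7) / (8.48 + 201×0.39) = 0.00938 mA.
I_C = β·I_B = 200×0.00938 = 1.88 mA, and I_E = (β+1)I_B = 1.89 mA.
V_CE = V_CC − I_C·R_C − I_E·R_E = 10 − 1.88×3.3 − 1.89×0.39 = 3.07 V.
V_CE = 3.07 V > 0.2 V confirms active-region operation.

I_C ≈ 1.9 mA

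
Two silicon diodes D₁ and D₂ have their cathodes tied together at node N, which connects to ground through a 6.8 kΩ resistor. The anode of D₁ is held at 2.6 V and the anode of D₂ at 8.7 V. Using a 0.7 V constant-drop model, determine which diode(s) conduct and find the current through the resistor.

Only D₂ conducts; I_R ≈ 1.2 mA

Assume both conduct. Then node N would need to be at both 2.6−0.7 = 1.9 V and 8.7−0.7 = 8 V, which is impossible.
Assume only D₂ conducts: V_N = 8.7 − 0.7 = 8 V, so I_R = 8/6.8 = 1.18 mA.
Check D₁: its anode-to-cathode voltage is 2.6 − 8 = -5.4 V < 0.7 V, so it is off. The assumption is consistent.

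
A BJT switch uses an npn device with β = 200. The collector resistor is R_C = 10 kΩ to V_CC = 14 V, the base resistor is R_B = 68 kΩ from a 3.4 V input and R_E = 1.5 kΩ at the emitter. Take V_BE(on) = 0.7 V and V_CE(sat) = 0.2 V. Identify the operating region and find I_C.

saturation; I_C ≈ 1.2 mA

Assume active: I_B = (3.4 − 0.7)/(68 + 201×1.5) = 0.00731 mA, I_C = β·I_B = 1.46 mA.
Then V_CE = 14 − 1.46×10 − 1.47×1.5 = -2.82 V < 0.2 V — the active assumption fails.
Re-solve with V_CE = 0.2 V. KCL at the emitter: V_E/R_E = (V_BB−0.7−V_E)/R_B + (V_CC−0.2−V_E)/R_C, giving V_E = 1.82 V.
I_C = (V_CC − 0.2 − V_E)/R_C = (13.8 − 1.82)/10 = 1.2 mA.
Check: I_B = (2.7 − 1.82)/68 = 0.013 mA, and β·I_B = 2.6 mA > I_C, confirming saturation.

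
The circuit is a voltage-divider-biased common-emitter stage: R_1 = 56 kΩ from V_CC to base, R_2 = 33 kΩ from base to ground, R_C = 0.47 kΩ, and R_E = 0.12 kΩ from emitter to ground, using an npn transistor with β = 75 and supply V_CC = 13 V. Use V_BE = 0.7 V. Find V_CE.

Thevenize the base divider: V_Th = V_CC·R_2/(R_1+R_2) = 13×33/89 = 4.82 V, R_Th = R_1‖R_2 = 20.8 kΩ.
Base-emitter loop: V_Th = I_B·R_Th + V_BE + (β+1)I_B·R_E, so I_B = (4.82 − 0.7) / (20.8 + 76×0.12) = 0.138 mA.
I_C = β·I_B = 75×0.138 = 10.3 mA, and I_E = (β+1)I_B = 10.5 mA.
V_CE = V_CC − I_C·R_C − I_E·R_E = 13 − 10.3×0.47 − 10.5×0.12 = 6.88 V.
V_CE = 6.88 V > 0.2 V confirms active-region operation.

V_CE ≈ 6.9 V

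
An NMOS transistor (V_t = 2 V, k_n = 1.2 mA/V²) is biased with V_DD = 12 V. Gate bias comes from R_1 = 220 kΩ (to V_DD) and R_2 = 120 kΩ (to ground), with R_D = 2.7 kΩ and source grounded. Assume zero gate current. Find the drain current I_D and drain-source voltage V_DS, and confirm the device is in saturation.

V_G = V_DD·R_2/(R_1+R_2) = 12×120/340 = 4.24 V. With the source grounded, V_GS = V_G = 4.24 V.
Assume saturation: I_D = (k_n/2)(V_GS − V_t)² = (1.2/2)×(4.24 − 2)² = 0.6×2.24² = 3 mA.
V_DS = V_DD − I_D·R_D = 12 − 3×2.7 = 3.91 V.
Saturation requires V_DS ≥ V_GS − V_t = 2.24 V; 3.91 ≥ 2.24 ✓.

I_D ≈ 3 mA, V_DS ≈ 3.9 V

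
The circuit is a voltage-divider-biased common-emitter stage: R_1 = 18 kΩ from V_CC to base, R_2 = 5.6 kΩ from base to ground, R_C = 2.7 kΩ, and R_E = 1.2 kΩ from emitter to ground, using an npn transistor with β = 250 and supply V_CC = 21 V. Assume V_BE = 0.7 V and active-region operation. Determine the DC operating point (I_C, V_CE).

Thevenize the base divider: V_Th = V_CC·R_2/(R_1+R_2) = 21×5.6/23.6 = 4.98 V, R_Th = R_1‖R_2 = 4.27 kΩ.
Base-emitter loop: V_Th = I_B·R_Th + V_BE + (β+1)I_B·R_E, so I_B = (4.98 − 0.7) / (4.27 + 251×1.2) = 0.014 mA.
I_C = β·I_B = 250×0.014 = 3.51 mA, and I_E = (β+1)I_B = 3.52 mA.
V_CE = V_CC − I_C·R_C − I_E·R_E = 21 − 3.51×2.7 − 3.52×1.2 = 7.31 V.
V_CE = 7.31 V > 0.2 V confirms active-region operation.

I_C ≈ 3.5 mA, V_CE ≈ 7.3 V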